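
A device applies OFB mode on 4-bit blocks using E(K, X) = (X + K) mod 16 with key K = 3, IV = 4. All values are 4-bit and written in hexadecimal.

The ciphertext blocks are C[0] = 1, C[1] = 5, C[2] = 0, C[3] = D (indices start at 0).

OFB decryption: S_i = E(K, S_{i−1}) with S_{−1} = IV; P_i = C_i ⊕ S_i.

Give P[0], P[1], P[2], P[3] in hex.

P[0] = 6, P[1] = F, P[2] = D, P[3] = D

P[0]: S = E(K, 4) = 7; 1 ⊕ 7 = 6.
P[1]: S = E(K, 7) = A; 5 ⊕ A = F.
P[2]: S = E(K, A) = D; 0 ⊕ D = D.
P[3]: S = E(K, D) = 0; D ⊕ 0 = D.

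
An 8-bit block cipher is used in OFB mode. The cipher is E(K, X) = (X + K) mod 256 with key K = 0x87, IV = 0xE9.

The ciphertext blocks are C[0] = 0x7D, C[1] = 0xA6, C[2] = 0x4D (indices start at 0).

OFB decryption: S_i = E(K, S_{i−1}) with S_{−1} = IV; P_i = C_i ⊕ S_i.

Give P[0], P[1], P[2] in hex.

P[0] = 0x0D, P[1] = 0x51, P[2] = 0x33

P[0]: S = E(K, 0xE9) = 0x70; 0x7D ⊕ 0x70 = 0x0D.
P[1]: S = E(K, 0x70) = 0xF7; 0xA6 ⊕ 0xF7 = 0x51.
P[2]: S = E(K, 0xF7) = 0x7E; 0x4D ⊕ 0x7E = 0x33.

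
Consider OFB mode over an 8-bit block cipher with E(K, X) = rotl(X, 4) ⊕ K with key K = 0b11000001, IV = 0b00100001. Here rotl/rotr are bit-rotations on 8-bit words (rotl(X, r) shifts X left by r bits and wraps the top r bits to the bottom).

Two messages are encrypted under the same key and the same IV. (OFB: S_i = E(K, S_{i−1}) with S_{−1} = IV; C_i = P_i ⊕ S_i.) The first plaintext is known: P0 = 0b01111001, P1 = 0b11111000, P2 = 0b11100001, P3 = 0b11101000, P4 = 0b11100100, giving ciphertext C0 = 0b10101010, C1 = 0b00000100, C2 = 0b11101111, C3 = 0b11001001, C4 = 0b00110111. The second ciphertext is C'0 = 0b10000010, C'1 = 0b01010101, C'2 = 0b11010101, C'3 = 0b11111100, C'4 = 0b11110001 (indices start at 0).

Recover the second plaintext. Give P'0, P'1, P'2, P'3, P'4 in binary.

In OFB with a reused IV, both messages share the same keystream S_i, so C_i ⊕ C'_i = P_i ⊕ P'_i and thus P'_i = P_i ⊕ C_i ⊕ C'_i.
P'0: 0b01111001 ⊕ 0b10101010 ⊕ 0b10000010 = 0b01010001.
P'1: 0b11111000 ⊕ 0b00000100 ⊕ 0b01010101 = 0b10101001.
P'2: 0b11100001 ⊕ 0b11101111 ⊕ 0b11010101 = 0b11011011.
P'3: 0b11101000 ⊕ 0b11001001 ⊕ 0b11111100 = 0b11011101.
P'4: 0b11100100 ⊕ 0b00110111 ⊕ 0b11110001 = 0b00100010.

P'0 = 0b01010001, P'1 = 0b10101001, P'2 = 0b11011011, P'3 = 0b11011101, P'4 = 0b00100010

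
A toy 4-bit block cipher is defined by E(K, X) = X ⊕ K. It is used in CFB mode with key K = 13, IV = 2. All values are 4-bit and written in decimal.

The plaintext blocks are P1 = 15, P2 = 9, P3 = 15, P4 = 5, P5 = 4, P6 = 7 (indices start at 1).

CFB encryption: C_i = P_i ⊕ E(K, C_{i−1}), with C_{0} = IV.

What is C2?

C2 = 4

C1: E(K, 2) = 15; 15 ⊕ 15 = 0.
C2: E(K, 0) = 13; 9 ⊕ 13 = 4.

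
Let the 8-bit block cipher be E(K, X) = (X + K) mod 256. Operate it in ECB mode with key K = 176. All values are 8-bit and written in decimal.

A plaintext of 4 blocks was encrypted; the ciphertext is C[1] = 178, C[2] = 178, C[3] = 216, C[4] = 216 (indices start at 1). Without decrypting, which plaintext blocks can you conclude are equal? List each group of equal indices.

ECB encrypts each block independently with the same key, so equal ciphertext blocks imply equal plaintext blocks.
C[1] = C[2] = 178, so P[1] = P[2].
C[3] = C[4] = 216, so P[3] = P[4].

P[1] = P[2]; P[3] = P[4]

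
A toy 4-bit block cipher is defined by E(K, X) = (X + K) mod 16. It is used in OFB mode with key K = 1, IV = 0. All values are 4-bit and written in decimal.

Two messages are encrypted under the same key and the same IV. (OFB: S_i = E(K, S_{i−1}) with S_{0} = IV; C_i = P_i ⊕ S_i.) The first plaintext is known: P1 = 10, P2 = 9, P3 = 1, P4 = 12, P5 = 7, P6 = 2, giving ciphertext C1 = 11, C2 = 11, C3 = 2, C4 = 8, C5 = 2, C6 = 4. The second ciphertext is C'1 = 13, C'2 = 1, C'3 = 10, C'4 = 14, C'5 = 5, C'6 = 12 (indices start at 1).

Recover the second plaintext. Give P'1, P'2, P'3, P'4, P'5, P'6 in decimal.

In OFB with a reused IV, both messages share the same keystream S_i, so C_i ⊕ C'_i = P_i ⊕ P'_i and thus P'_i = P_i ⊕ C_i ⊕ C'_i.
P'1: 10 ⊕ 11 ⊕ 13 = 12.
P'2: 9 ⊕ 11 ⊕ 1 = 3.
P'3: 1 ⊕ 2 ⊕ 10 = 9.
P'4: 12 ⊕ 8 ⊕ 14 = 10.
P'5: 7 ⊕ 2 ⊕ 5 = 0.
P'6: 2 ⊕ 4 ⊕ 12 = 10.

P'1 = 12, P'2 = 3, P'3 = 9, P'4 = 10, P'5 = 0, P'6 = 10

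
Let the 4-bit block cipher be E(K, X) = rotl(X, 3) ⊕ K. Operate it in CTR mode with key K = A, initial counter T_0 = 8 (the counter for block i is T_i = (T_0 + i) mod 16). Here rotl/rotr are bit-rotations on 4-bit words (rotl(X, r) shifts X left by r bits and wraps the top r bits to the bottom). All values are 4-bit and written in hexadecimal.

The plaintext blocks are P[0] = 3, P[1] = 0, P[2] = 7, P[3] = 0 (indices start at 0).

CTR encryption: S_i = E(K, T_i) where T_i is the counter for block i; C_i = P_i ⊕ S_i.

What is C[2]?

C[2] = 8

C[0]: T = 8, S = E(K, T) = E; 3 ⊕ E = D.
C[1]: T = 9, S = E(K, T) = 6; 0 ⊕ 6 = 6.
C[2]: T = A, S = E(K, T) = F; 7 ⊕ F = 8.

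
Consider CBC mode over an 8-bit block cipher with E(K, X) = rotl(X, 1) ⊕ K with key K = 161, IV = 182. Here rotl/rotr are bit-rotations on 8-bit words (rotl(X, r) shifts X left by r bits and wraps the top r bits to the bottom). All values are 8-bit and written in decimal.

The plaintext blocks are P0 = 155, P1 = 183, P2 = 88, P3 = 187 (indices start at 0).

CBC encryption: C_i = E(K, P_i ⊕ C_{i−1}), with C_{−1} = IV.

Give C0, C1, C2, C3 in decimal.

C0 = 251, C1 = 57, C2 = 99, C3 = 16

C0: P0 ⊕ 182 = 45; E(K, 45) = 251.
C1: P1 ⊕ 251 = 76; E(K, 76) = 57.
C2: P2 ⊕ 57 = 97; E(K, 97) = 99.
C3: P3 ⊕ 99 = 216; E(K, 216) = 16.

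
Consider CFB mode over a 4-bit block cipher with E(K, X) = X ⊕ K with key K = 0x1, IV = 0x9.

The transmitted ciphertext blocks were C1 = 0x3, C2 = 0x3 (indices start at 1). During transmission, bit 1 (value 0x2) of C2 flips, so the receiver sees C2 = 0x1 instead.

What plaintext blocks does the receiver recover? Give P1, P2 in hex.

CFB decryption: P_i = C_i ⊕ E(K, C_{i−1}), with C_{0} = IV.
Only C2 changed, to 0x1. In CFB, a change in C_i flips the same bit in P_i and garbles P_{i+1}. Decrypting the received ciphertext:
P1: E(K, 0x9) = 0x8; 0x3 ⊕ 0x8 = 0xB.
P2: E(K, 0x3) = 0x2; 0x1 ⊕ 0x2 = 0x3.
Blocks that differ from the original plaintext: P2.

P1 = 0xB, P2 = 0x3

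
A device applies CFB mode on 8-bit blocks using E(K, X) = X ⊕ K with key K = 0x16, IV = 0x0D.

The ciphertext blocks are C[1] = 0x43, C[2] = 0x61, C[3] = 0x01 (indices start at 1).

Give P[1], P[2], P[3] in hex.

P[1] = 0x58, P[2] = 0x34, P[3] = 0x76

CFB decryption: P_i = C_i ⊕ E(K, C_{i−1}), with C_{0} = IV.
P[1]: E(K, 0x0D) = 0x1B; 0x43 ⊕ 0x1B = 0x58.
P[2]: E(K, 0x43) = 0x55; 0x61 ⊕ 0x55 = 0x34.
P[3]: E(K, 0x61) = 0x77; 0x01 ⊕ 0x77 = 0x76.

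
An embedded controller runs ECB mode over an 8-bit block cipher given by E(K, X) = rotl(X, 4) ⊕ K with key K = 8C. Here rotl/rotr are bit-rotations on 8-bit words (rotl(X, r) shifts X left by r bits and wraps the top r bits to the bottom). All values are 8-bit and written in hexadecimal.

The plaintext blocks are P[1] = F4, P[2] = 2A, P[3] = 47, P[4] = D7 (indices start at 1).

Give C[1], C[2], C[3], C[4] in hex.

C[1] = C3, C[2] = 2E, C[3] = F8, C[4] = F1

ECB encryption: C_i = E(K, P_i).
C[1]: E(K, F4) = C3.
C[2]: E(K, 2A) = 2E.
C[3]: E(K, 47) = F8.
C[4]: E(K, D7) = F1.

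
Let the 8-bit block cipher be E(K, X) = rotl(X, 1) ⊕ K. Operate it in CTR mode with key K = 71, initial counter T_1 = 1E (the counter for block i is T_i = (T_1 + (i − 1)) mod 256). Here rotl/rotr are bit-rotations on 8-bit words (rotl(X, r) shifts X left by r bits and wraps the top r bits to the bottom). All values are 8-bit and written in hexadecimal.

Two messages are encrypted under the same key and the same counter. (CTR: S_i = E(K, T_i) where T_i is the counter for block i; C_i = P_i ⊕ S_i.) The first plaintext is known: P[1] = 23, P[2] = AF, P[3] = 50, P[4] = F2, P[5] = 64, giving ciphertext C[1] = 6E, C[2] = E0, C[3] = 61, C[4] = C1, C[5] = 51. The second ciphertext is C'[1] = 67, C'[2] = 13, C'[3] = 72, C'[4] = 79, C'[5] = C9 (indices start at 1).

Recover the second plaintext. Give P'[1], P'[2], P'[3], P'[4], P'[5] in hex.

P'[1] = 2A, P'[2] = 5C, P'[3] = 43, P'[4] = 4A, P'[5] = FC

In CTR with a reused counter, both messages share the same keystream S_i, so C_i ⊕ C'_i = P_i ⊕ P'_i and thus P'_i = P_i ⊕ C_i ⊕ C'_i.
P'[1]: 23 ⊕ 6E ⊕ 67 = 2A.
P'[2]: AF ⊕ E0 ⊕ 13 = 5C.
P'[3]: 50 ⊕ 61 ⊕ 72 = 43.
P'[4]: F2 ⊕ C1 ⊕ 79 = 4A.
P'[5]: 64 ⊕ 51 ⊕ C9 = FC.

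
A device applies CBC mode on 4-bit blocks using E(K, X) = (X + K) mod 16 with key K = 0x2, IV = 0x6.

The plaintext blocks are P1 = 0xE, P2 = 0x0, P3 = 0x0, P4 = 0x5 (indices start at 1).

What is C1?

CBC encryption: C_i = E(K, P_i ⊕ C_{i−1}), with C_{0} = IV.
C1: P1 ⊕ 0x6 = 0x8; E(K, 0x8) = 0xA.

C1 = 0xA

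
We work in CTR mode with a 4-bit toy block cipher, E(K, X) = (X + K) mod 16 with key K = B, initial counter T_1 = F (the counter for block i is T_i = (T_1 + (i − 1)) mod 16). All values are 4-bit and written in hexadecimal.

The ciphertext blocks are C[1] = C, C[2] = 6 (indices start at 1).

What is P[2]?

CTR decryption: S_i = E(K, T_i) where T_i is the counter for block i; P_i = C_i ⊕ S_i.
P[2]: T = 0, S = E(K, T) = B; 6 ⊕ B = D.

P[2] = D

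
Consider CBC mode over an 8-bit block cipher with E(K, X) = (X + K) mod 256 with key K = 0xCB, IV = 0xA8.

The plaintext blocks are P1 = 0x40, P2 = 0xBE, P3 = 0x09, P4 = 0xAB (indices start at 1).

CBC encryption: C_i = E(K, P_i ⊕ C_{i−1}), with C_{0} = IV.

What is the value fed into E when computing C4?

0x37

C1: P1 ⊕ 0xA8 = 0xE8; E(K, 0xE8) = 0xB3.
C2: P2 ⊕ 0xB3 = 0x0D; E(K, 0x0D) = 0xD8.
C3: P3 ⊕ 0xD8 = 0xD1; E(K, 0xD1) = 0x9C.
C4: P4 ⊕ 0x9C = 0x37; E(K, 0x37) = 0x02.
So the input to E for block 4 is 0x37.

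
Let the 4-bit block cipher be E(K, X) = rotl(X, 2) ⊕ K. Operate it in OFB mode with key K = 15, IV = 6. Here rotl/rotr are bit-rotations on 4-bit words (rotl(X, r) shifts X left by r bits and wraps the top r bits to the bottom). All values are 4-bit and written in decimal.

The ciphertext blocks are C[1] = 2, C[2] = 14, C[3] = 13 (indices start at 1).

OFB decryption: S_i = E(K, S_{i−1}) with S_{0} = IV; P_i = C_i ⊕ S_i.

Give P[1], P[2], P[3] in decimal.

P[1]: S = E(K, 6) = 6; 2 ⊕ 6 = 4.
P[2]: S = E(K, 6) = 6; 14 ⊕ 6 = 8.
P[3]: S = E(K, 6) = 6; 13 ⊕ 6 = 11.

P[1] = 4, P[2] = 8, P[3] = 11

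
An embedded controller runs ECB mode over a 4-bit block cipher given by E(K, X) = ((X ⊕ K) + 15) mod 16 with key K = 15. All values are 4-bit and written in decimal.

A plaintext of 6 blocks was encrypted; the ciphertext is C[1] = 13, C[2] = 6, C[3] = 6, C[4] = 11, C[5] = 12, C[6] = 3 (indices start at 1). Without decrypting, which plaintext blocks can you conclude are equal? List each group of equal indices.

P[2] = P[3]

ECB encrypts each block independently with the same key, so equal ciphertext blocks imply equal plaintext blocks.
C[2] = C[3] = 6, so P[2] = P[3].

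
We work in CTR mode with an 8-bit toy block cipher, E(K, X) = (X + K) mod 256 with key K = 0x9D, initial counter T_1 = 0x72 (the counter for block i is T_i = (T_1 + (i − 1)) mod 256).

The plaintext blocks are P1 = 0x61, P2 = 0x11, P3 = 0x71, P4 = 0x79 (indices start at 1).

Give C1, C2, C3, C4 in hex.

C1 = 0x6E, C2 = 0x01, C3 = 0x60, C4 = 0x6B

CTR encryption: S_i = E(K, T_i) where T_i is the counter for block i; C_i = P_i ⊕ S_i.
C1: T = 0x72, S = E(K, T) = 0x0F; 0x61 ⊕ 0x0F = 0x6E.
C2: T = 0x73, S = E(K, T) = 0x10; 0x11 ⊕ 0x10 = 0x01.
C3: T = 0x74, S = E(K, T) = 0x11; 0x71 ⊕ 0x11 = 0x60.
C4: T = 0x75, S = E(K, T) = 0x12; 0x79 ⊕ 0x12 = 0x6B.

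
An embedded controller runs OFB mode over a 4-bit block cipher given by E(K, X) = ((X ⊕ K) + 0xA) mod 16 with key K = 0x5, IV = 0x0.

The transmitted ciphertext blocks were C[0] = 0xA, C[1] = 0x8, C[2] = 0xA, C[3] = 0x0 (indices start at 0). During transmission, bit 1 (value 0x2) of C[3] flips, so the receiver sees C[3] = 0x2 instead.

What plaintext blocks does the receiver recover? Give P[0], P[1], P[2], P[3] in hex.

OFB decryption: S_i = E(K, S_{i−1}) with S_{−1} = IV; P_i = C_i ⊕ S_i.
Only C[3] changed, to 0x2. In OFB, a change in C_i flips the same bit in P_i only; the keystream is unaffected. Decrypting the received ciphertext:
P[0]: S = E(K, 0x0) = 0xF; 0xA ⊕ 0xF = 0x5.
P[1]: S = E(K, 0xF) = 0x4; 0x8 ⊕ 0x4 = 0xC.
P[2]: S = E(K, 0x4) = 0xB; 0xA ⊕ 0xB = 0x1.
P[3]: S = E(K, 0xB) = 0x8; 0x2 ⊕ 0x8 = 0xA.
Blocks that differ from the original plaintext: P[3].

P[0] = 0x5, P[1] = 0xC, P[2] = 0x1, P[3] = 0xA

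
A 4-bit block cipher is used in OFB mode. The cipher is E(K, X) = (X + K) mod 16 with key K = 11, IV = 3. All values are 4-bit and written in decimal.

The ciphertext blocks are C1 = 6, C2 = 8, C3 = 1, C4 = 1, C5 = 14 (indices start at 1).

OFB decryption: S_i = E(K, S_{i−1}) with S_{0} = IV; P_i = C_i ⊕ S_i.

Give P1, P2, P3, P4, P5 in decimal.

P1 = 8, P2 = 1, P3 = 5, P4 = 14, P5 = 4

P1: S = E(K, 3) = 14; 6 ⊕ 14 = 8.
P2: S = E(K, 14) = 9; 8 ⊕ 9 = 1.
P3: S = E(K, 9) = 4; 1 ⊕ 4 = 5.
P4: S = E(K, 4) = 15; 1 ⊕ 15 = 14.
P5: S = E(K, 15) = 10; 14 ⊕ 10 = 4.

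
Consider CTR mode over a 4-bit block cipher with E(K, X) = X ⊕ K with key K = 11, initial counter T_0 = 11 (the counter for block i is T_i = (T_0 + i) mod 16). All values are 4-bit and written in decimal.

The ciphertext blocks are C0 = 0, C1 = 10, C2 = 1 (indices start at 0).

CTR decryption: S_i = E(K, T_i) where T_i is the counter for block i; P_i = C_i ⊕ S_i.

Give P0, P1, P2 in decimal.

P0: T = 11, S = E(K, T) = 0; 0 ⊕ 0 = 0.
P1: T = 12, S = E(K, T) = 7; 10 ⊕ 7 = 13.
P2: T = 13, S = E(K, T) = 6; 1 ⊕ 6 = 7.

P0 = 0, P1 = 13, P2 = 7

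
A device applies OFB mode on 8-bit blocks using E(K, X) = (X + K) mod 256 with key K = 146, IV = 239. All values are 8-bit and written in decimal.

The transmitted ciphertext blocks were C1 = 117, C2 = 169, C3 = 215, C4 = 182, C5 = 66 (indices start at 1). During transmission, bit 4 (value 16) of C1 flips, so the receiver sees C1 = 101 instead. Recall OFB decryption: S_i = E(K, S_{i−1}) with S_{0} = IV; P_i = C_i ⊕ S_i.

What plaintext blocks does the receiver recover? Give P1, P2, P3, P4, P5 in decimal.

P1 = 228, P2 = 186, P3 = 114, P4 = 129, P5 = 139

Only C1 changed, to 101. In OFB, a change in C_i flips the same bit in P_i only; the keystream is unaffected. Decrypting the received ciphertext:
P1: S = E(K, 239) = 129; 101 ⊕ 129 = 228.
P2: S = E(K, 129) = 19; 169 ⊕ 19 = 186.
P3: S = E(K, 19) = 165; 215 ⊕ 165 = 114.
P4: S = E(K, 165) = 55; 182 ⊕ 55 = 129.
P5: S = E(K, 55) = 201; 66 ⊕ 201 = 139.
Blocks that differ from the original plaintext: P1.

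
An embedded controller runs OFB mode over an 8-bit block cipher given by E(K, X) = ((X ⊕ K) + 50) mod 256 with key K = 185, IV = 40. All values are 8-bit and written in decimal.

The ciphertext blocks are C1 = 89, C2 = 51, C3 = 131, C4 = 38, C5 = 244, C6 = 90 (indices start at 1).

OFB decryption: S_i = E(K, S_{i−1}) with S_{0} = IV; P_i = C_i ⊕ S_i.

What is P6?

P6 = 110

P1: S = E(K, 40) = 195; 89 ⊕ 195 = 154.
P2: S = E(K, 195) = 172; 51 ⊕ 172 = 159.
P3: S = E(K, 172) = 71; 131 ⊕ 71 = 196.
P4: S = E(K, 71) = 48; 38 ⊕ 48 = 22.
P5: S = E(K, 48) = 187; 244 ⊕ 187 = 79.
P6: S = E(K, 187) = 52; 90 ⊕ 52 = 110.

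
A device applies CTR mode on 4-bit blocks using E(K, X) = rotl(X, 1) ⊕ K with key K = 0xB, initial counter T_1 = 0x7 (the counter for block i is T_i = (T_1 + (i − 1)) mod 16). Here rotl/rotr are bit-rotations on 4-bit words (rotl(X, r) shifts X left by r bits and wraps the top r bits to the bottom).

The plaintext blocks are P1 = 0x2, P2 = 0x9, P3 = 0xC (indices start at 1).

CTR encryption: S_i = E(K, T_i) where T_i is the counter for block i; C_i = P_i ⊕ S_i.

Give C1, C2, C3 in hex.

C1: T = 0x7, S = E(K, T) = 0x5; 0x2 ⊕ 0x5 = 0x7.
C2: T = 0x8, S = E(K, T) = 0xA; 0x9 ⊕ 0xA = 0x3.
C3: T = 0x9, S = E(K, T) = 0x8; 0xC ⊕ 0x8 = 0x4.

C1 = 0x7, C2 = 0x3, C3 = 0x4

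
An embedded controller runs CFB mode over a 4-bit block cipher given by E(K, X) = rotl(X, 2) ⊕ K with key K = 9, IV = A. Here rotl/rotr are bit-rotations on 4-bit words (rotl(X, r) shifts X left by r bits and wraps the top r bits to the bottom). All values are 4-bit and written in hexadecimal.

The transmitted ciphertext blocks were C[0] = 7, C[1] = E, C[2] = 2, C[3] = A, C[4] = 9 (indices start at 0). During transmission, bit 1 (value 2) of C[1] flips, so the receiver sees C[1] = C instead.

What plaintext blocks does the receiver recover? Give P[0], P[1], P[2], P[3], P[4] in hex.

CFB decryption: P_i = C_i ⊕ E(K, C_{i−1}), with C_{−1} = IV.
Only C[1] changed, to C. In CFB, a change in C_i flips the same bit in P_i and garbles P_{i+1}. Decrypting the received ciphertext:
P[0]: E(K, A) = 3; 7 ⊕ 3 = 4.
P[1]: E(K, 7) = 4; C ⊕ 4 = 8.
P[2]: E(K, C) = A; 2 ⊕ A = 8.
P[3]: E(K, 2) = 1; A ⊕ 1 = B.
P[4]: E(K, A) = 3; 9 ⊕ 3 = A.
Blocks that differ from the original plaintext: P[1], P[2].

P[0] = 4, P[1] = 8, P[2] = 8, P[3] = B, P[4] = A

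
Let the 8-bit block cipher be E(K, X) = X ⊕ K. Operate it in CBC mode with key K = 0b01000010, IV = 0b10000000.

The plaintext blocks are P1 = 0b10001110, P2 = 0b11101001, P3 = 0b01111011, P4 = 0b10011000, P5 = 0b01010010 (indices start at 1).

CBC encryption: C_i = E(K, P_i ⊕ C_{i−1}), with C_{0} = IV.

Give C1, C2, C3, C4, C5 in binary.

C1 = 0b01001100, C2 = 0b11100111, C3 = 0b11011110, C4 = 0b00000100, C5 = 0b00010100

C1: P1 ⊕ 0b10000000 = 0b00001110; E(K, 0b00001110) = 0b01001100.
C2: P2 ⊕ 0b01001100 = 0b10100101; E(K, 0b10100101) = 0b11100111.
C3: P3 ⊕ 0b11100111 = 0b10011100; E(K, 0b10011100) = 0b11011110.
C4: P4 ⊕ 0b11011110 = 0b01000110; E(K, 0b01000110) = 0b00000100.
C5: P5 ⊕ 0b00000100 = 0b01010110; E(K, 0b01010110) = 0b00010100.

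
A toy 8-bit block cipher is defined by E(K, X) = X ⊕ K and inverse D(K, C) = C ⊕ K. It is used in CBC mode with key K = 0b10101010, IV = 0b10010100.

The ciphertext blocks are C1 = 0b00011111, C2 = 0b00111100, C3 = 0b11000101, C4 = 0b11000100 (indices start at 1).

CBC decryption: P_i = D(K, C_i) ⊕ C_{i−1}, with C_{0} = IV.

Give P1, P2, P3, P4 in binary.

P1: D(K, 0b00011111) = 0b10110101; 0b10110101 ⊕ 0b10010100 = 0b00100001.
P2: D(K, 0b00111100) = 0b10010110; 0b10010110 ⊕ 0b00011111 = 0b10001001.
P3: D(K, 0b11000101) = 0b01101111; 0b01101111 ⊕ 0b00111100 = 0b01010011.
P4: D(K, 0b11000100) = 0b01101110; 0b01101110 ⊕ 0b11000101 = 0b10101011.

P1 = 0b00100001, P2 = 0b10001001, P3 = 0b01010011, P4 = 0b10101011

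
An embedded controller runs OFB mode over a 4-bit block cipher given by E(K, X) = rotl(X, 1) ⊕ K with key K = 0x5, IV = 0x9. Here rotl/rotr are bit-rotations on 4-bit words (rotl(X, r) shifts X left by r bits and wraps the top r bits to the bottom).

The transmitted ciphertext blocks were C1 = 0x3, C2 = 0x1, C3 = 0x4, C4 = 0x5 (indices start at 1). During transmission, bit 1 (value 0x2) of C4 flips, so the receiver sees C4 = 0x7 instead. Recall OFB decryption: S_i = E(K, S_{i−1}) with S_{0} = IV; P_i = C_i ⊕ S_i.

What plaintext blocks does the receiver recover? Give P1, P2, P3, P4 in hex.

Only C4 changed, to 0x7. In OFB, a change in C_i flips the same bit in P_i only; the keystream is unaffected. Decrypting the received ciphertext:
P1: S = E(K, 0x9) = 0x6; 0x3 ⊕ 0x6 = 0x5.
P2: S = E(K, 0x6) = 0x9; 0x1 ⊕ 0x9 = 0x8.
P3: S = E(K, 0x9) = 0x6; 0x4 ⊕ 0x6 = 0x2.
P4: S = E(K, 0x6) = 0x9; 0x7 ⊕ 0x9 = 0xE.
Blocks that differ from the original plaintext: P4.

P1 = 0x5, P2 = 0x8, P3 = 0x2, P4 = 0xE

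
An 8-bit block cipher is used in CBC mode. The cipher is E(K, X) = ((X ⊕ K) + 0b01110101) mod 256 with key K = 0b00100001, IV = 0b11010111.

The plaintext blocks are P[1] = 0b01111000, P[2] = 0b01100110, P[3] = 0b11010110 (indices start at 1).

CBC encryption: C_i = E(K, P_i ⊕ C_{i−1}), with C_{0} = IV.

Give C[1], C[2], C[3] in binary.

C[1]: P[1] ⊕ 0b11010111 = 0b10101111; E(K, 0b10101111) = 0b00000011.
C[2]: P[2] ⊕ 0b00000011 = 0b01100101; E(K, 0b01100101) = 0b10111001.
C[3]: P[3] ⊕ 0b10111001 = 0b01101111; E(K, 0b01101111) = 0b11000011.

C[1] = 0b00000011, C[2] = 0b10111001, C[3] = 0b11000011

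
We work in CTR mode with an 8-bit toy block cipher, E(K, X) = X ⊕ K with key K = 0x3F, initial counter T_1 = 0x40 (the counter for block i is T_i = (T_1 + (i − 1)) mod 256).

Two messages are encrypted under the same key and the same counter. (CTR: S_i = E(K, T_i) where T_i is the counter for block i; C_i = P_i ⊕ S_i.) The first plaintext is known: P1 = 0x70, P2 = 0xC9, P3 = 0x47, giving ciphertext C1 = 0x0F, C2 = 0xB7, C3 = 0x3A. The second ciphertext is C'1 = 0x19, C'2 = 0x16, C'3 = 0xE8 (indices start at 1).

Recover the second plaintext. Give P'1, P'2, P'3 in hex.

P'1 = 0x66, P'2 = 0x68, P'3 = 0x95

In CTR with a reused counter, both messages share the same keystream S_i, so C_i ⊕ C'_i = P_i ⊕ P'_i and thus P'_i = P_i ⊕ C_i ⊕ C'_i.
P'1: 0x70 ⊕ 0x0F ⊕ 0x19 = 0x66.
P'2: 0xC9 ⊕ 0xB7 ⊕ 0x16 = 0x68.
P'3: 0x47 ⊕ 0x3A ⊕ 0xE8 = 0x95.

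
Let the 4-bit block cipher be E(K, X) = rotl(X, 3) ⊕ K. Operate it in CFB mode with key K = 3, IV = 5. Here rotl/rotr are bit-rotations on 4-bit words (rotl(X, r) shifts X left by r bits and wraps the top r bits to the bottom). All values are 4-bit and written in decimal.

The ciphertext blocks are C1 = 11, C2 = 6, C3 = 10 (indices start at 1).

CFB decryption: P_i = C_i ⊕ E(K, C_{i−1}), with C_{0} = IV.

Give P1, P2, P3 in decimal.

P1: E(K, 5) = 9; 11 ⊕ 9 = 2.
P2: E(K, 11) = 14; 6 ⊕ 14 = 8.
P3: E(K, 6) = 0; 10 ⊕ 0 = 10.

P1 = 2, P2 = 8, P3 = 10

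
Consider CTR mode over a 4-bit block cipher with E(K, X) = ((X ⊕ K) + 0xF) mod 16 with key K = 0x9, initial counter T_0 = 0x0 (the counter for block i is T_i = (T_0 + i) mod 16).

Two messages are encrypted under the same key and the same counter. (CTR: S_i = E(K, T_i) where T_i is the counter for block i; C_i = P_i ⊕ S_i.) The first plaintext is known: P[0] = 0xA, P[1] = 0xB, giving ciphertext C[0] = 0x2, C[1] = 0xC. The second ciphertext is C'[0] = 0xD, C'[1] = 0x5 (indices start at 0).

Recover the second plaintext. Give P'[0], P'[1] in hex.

In CTR with a reused counter, both messages share the same keystream S_i, so C_i ⊕ C'_i = P_i ⊕ P'_i and thus P'_i = P_i ⊕ C_i ⊕ C'_i.
P'[0]: 0xA ⊕ 0x2 ⊕ 0xD = 0x5.
P'[1]: 0xB ⊕ 0xC ⊕ 0x5 = 0x2.

P'[0] = 0x5, P'[1] = 0x2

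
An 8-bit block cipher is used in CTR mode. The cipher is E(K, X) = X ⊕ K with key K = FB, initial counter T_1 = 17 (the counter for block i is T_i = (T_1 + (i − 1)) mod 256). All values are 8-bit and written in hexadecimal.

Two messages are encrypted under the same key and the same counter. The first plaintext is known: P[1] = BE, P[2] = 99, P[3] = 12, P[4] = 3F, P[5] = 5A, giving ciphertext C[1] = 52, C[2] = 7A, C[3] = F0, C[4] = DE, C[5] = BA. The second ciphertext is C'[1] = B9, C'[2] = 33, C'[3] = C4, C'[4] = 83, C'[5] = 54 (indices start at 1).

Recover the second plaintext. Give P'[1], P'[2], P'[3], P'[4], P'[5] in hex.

In CTR with a reused counter, both messages share the same keystream S_i, so C_i ⊕ C'_i = P_i ⊕ P'_i and thus P'_i = P_i ⊕ C_i ⊕ C'_i.
P'[1]: BE ⊕ 52 ⊕ B9 = 55.
P'[2]: 99 ⊕ 7A ⊕ 33 = D0.
P'[3]: 12 ⊕ F0 ⊕ C4 = 26.
P'[4]: 3F ⊕ DE ⊕ 83 = 62.
P'[5]: 5A ⊕ BA ⊕ 54 = B4.

P'[1] = 55, P'[2] = D0, P'[3] = 26, P'[4] = 62, P'[5] = B4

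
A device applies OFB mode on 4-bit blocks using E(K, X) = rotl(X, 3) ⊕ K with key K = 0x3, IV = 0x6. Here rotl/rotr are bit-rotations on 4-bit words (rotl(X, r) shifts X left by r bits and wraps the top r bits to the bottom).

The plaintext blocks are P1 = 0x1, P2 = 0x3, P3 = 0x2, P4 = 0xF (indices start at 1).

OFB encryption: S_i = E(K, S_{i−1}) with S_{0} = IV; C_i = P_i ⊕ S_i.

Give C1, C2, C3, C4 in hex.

C1: S = E(K, 0x6) = 0x0; 0x1 ⊕ 0x0 = 0x1.
C2: S = E(K, 0x0) = 0x3; 0x3 ⊕ 0x3 = 0x0.
C3: S = E(K, 0x3) = 0xA; 0x2 ⊕ 0xA = 0x8.
C4: S = E(K, 0xA) = 0x6; 0xF ⊕ 0x6 = 0x9.

C1 = 0x1, C2 = 0x0, C3 = 0x8, C4 = 0x9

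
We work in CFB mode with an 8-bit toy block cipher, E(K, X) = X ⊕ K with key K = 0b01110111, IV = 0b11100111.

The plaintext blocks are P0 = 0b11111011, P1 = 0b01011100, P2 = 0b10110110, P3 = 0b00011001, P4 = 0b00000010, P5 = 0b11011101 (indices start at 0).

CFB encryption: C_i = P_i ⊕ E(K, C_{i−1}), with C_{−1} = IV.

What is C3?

C0: E(K, 0b11100111) = 0b10010000; 0b11111011 ⊕ 0b10010000 = 0b01101011.
C1: E(K, 0b01101011) = 0b00011100; 0b01011100 ⊕ 0b00011100 = 0b01000000.
C2: E(K, 0b01000000) = 0b00110111; 0b10110110 ⊕ 0b00110111 = 0b10000001.
C3: E(K, 0b10000001) = 0b11110110; 0b00011001 ⊕ 0b11110110 = 0b11101111.

C3 = 0b11101111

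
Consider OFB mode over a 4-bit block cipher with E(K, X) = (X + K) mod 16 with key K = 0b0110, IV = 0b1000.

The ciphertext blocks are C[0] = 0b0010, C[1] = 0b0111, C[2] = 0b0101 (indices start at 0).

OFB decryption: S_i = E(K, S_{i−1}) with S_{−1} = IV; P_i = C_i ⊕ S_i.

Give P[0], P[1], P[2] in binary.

P[0] = 0b1100, P[1] = 0b0011, P[2] = 0b1111

P[0]: S = E(K, 0b1000) = 0b1110; 0b0010 ⊕ 0b1110 = 0b1100.
P[1]: S = E(K, 0b1110) = 0b0100; 0b0111 ⊕ 0b0100 = 0b0011.
P[2]: S = E(K, 0b0100) = 0b1010; 0b0101 ⊕ 0b1010 = 0b1111.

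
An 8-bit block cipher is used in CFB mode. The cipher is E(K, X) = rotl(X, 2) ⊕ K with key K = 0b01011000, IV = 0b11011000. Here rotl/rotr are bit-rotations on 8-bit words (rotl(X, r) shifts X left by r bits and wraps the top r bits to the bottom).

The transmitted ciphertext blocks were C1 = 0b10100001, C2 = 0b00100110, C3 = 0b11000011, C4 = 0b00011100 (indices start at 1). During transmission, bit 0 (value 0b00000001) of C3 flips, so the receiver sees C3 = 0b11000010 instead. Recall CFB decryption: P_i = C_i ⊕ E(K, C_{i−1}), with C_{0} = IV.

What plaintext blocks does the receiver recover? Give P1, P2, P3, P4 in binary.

Only C3 changed, to 0b11000010. In CFB, a change in C_i flips the same bit in P_i and garbles P_{i+1}. Decrypting the received ciphertext:
P1: E(K, 0b11011000) = 0b00111011; 0b10100001 ⊕ 0b00111011 = 0b10011010.
P2: E(K, 0b10100001) = 0b11011110; 0b00100110 ⊕ 0b11011110 = 0b11111000.
P3: E(K, 0b00100110) = 0b11000000; 0b11000010 ⊕ 0b11000000 = 0b00000010.
P4: E(K, 0b11000010) = 0b01010011; 0b00011100 ⊕ 0b01010011 = 0b01001111.
Blocks that differ from the original plaintext: P3, P4.

P1 = 0b10011010, P2 = 0b11111000, P3 = 0b00000010, P4 = 0b01001111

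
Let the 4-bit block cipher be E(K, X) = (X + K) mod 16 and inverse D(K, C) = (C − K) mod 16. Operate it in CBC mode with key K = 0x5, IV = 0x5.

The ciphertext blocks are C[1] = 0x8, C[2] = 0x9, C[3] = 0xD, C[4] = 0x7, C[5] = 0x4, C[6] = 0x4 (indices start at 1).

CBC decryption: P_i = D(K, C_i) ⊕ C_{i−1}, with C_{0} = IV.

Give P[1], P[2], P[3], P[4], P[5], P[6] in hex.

P[1] = 0x6, P[2] = 0xC, P[3] = 0x1, P[4] = 0xF, P[5] = 0x8, P[6] = 0xB

P[1]: D(K, 0x8) = 0x3; 0x3 ⊕ 0x5 = 0x6.
P[2]: D(K, 0x9) = 0x4; 0x4 ⊕ 0x8 = 0xC.
P[3]: D(K, 0xD) = 0x8; 0x8 ⊕ 0x9 = 0x1.
P[4]: D(K, 0x7) = 0x2; 0x2 ⊕ 0xD = 0xF.
P[5]: D(K, 0x4) = 0xF; 0xF ⊕ 0x7 = 0x8.
P[6]: D(K, 0x4) = 0xF; 0xF ⊕ 0x4 = 0xB.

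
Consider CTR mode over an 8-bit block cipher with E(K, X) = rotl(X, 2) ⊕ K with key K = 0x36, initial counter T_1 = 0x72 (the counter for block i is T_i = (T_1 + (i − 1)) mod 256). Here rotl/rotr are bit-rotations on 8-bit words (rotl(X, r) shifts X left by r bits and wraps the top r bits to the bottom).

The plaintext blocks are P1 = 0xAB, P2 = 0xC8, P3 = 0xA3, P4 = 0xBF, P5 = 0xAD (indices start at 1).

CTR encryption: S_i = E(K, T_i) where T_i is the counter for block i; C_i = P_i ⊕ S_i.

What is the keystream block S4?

C1: T = 0x72, S = E(K, T) = 0xFF; 0xAB ⊕ 0xFF = 0x54.
C2: T = 0x73, S = E(K, T) = 0xFB; 0xC8 ⊕ 0xFB = 0x33.
C3: T = 0x74, S = E(K, T) = 0xE7; 0xA3 ⊕ 0xE7 = 0x44.
C4: T = 0x75, S = E(K, T) = 0xE3; 0xBF ⊕ 0xE3 = 0x5C.
So S4 = 0xE3.

0xE3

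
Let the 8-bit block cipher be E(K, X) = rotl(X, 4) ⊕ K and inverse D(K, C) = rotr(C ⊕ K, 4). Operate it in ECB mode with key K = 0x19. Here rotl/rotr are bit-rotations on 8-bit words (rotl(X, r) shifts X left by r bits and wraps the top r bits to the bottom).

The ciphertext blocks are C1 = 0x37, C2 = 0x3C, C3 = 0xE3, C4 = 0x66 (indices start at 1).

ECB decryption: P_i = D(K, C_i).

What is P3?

P3 = 0xAF

P3: D(K, 0xE3) = 0xAF.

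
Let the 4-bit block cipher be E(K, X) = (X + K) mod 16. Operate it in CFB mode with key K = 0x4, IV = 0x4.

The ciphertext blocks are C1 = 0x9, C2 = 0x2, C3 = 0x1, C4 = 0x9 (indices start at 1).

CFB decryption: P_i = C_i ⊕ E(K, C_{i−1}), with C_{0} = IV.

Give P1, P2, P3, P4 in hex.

P1: E(K, 0x4) = 0x8; 0x9 ⊕ 0x8 = 0x1.
P2: E(K, 0x9) = 0xD; 0x2 ⊕ 0xD = 0xF.
P3: E(K, 0x2) = 0x6; 0x1 ⊕ 0x6 = 0x7.
P4: E(K, 0x1) = 0x5; 0x9 ⊕ 0x5 = 0xC.

P1 = 0x1, P2 = 0xF, P3 = 0x7, P4 = 0xC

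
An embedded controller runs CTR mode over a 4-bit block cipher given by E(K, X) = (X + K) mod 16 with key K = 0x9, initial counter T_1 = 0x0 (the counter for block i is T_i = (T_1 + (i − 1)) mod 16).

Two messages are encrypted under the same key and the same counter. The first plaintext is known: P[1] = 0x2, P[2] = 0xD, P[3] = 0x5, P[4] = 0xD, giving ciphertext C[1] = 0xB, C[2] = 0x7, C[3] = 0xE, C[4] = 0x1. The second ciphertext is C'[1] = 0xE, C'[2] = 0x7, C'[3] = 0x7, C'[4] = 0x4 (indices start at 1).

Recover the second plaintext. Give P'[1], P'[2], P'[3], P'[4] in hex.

P'[1] = 0x7, P'[2] = 0xD, P'[3] = 0xC, P'[4] = 0x8

In CTR with a reused counter, both messages share the same keystream S_i, so C_i ⊕ C'_i = P_i ⊕ P'_i and thus P'_i = P_i ⊕ C_i ⊕ C'_i.
P'[1]: 0x2 ⊕ 0xB ⊕ 0xE = 0x7.
P'[2]: 0xD ⊕ 0x7 ⊕ 0x7 = 0xD.
P'[3]: 0x5 ⊕ 0xE ⊕ 0x7 = 0xC.
P'[4]: 0xD ⊕ 0x1 ⊕ 0x4 = 0x8.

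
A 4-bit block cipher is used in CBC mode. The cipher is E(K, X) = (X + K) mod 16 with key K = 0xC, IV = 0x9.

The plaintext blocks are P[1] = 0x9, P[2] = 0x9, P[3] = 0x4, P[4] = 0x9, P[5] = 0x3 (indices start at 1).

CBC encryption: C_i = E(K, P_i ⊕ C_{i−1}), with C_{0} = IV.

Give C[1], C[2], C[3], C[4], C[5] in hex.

C[1]: P[1] ⊕ 0x9 = 0x0; E(K, 0x0) = 0xC.
C[2]: P[2] ⊕ 0xC = 0x5; E(K, 0x5) = 0x1.
C[3]: P[3] ⊕ 0x1 = 0x5; E(K, 0x5) = 0x1.
C[4]: P[4] ⊕ 0x1 = 0x8; E(K, 0x8) = 0x4.
C[5]: P[5] ⊕ 0x4 = 0x7; E(K, 0x7) = 0x3.

C[1] = 0xC, C[2] = 0x1, C[3] = 0x1, C[4] = 0x4, C[5] = 0x3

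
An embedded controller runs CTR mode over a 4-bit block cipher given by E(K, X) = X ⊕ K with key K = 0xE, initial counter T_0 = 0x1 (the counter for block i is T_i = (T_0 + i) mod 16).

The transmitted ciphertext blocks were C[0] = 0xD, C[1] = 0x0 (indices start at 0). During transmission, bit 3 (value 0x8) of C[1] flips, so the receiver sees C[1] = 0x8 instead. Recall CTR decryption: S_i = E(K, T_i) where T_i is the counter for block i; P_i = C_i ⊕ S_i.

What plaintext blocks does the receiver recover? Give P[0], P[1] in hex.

P[0] = 0x2, P[1] = 0x4

Only C[1] changed, to 0x8. In CTR, a change in C_i flips the same bit in P_i only; the keystream is unaffected. Decrypting the received ciphertext:
P[0]: T = 0x1, S = E(K, T) = 0xF; 0xD ⊕ 0xF = 0x2.
P[1]: T = 0x2, S = E(K, T) = 0xC; 0x8 ⊕ 0xC = 0x4.
Blocks that differ from the original plaintext: P[1].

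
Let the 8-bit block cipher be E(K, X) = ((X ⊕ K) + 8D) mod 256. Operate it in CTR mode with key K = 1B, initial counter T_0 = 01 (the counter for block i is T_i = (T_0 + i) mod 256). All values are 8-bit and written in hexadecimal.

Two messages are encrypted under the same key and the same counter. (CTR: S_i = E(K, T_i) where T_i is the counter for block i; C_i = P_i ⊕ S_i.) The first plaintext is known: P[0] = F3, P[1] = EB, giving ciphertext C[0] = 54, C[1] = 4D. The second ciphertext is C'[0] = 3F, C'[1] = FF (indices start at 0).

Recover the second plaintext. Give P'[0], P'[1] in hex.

In CTR with a reused counter, both messages share the same keystream S_i, so C_i ⊕ C'_i = P_i ⊕ P'_i and thus P'_i = P_i ⊕ C_i ⊕ C'_i.
P'[0]: F3 ⊕ 54 ⊕ 3F = 98.
P'[1]: EB ⊕ 4D ⊕ FF = 59.

P'[0] = 98, P'[1] = 59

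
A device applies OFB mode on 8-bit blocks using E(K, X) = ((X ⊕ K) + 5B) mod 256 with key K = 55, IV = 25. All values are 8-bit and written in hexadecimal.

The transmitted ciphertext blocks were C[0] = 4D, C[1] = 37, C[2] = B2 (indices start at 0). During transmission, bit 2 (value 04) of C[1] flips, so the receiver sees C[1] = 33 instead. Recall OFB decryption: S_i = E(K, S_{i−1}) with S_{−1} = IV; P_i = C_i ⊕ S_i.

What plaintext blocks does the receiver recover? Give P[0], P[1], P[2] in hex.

P[0] = 86, P[1] = CA, P[2] = B5

Only C[1] changed, to 33. In OFB, a change in C_i flips the same bit in P_i only; the keystream is unaffected. Decrypting the received ciphertext:
P[0]: S = E(K, 25) = CB; 4D ⊕ CB = 86.
P[1]: S = E(K, CB) = F9; 33 ⊕ F9 = CA.
P[2]: S = E(K, F9) = 07; B2 ⊕ 07 = B5.
Blocks that differ from the original plaintext: P[1].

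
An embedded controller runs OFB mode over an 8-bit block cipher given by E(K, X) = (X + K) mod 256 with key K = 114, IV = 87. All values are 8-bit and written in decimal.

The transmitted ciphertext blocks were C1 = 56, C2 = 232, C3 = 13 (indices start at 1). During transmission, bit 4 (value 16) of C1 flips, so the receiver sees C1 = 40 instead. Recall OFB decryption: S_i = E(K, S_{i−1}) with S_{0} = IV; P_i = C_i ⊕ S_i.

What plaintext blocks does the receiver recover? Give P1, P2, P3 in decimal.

P1 = 225, P2 = 211, P3 = 160

Only C1 changed, to 40. In OFB, a change in C_i flips the same bit in P_i only; the keystream is unaffected. Decrypting the received ciphertext:
P1: S = E(K, 87) = 201; 40 ⊕ 201 = 225.
P2: S = E(K, 201) = 59; 232 ⊕ 59 = 211.
P3: S = E(K, 59) = 173; 13 ⊕ 173 = 160.
Blocks that differ from the original plaintext: P1.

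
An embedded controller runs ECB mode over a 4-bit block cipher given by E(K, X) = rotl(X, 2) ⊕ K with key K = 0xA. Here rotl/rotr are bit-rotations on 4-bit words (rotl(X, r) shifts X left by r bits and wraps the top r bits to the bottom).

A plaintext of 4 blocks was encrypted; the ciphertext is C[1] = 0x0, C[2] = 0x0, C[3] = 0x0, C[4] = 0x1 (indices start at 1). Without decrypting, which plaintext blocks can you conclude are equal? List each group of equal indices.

ECB encrypts each block independently with the same key, so equal ciphertext blocks imply equal plaintext blocks.
C[1] = C[2] = C[3] = 0x0, so P[1] = P[2] = P[3].

P[1] = P[2] = P[3]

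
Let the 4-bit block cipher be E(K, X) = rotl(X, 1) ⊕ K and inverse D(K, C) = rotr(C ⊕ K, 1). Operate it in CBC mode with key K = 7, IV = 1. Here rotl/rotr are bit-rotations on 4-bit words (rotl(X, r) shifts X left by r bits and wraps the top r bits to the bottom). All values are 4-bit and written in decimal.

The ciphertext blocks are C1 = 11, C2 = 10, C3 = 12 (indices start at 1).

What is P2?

P2 = 5

CBC decryption: P_i = D(K, C_i) ⊕ C_{i−1}, with C_{0} = IV.
P2: D(K, 10) = 14; 14 ⊕ 11 = 5.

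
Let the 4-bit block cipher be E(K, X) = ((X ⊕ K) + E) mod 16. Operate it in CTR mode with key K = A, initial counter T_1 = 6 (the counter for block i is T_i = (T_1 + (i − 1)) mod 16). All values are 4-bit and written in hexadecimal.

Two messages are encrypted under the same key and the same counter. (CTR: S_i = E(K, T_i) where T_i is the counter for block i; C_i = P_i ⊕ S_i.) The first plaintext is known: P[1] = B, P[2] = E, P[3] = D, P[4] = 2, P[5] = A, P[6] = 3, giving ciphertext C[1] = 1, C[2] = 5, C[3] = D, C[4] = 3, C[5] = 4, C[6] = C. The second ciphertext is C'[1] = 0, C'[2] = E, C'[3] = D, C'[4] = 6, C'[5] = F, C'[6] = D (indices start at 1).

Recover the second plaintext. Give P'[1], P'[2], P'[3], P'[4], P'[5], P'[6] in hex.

In CTR with a reused counter, both messages share the same keystream S_i, so C_i ⊕ C'_i = P_i ⊕ P'_i and thus P'_i = P_i ⊕ C_i ⊕ C'_i.
P'[1]: B ⊕ 1 ⊕ 0 = A.
P'[2]: E ⊕ 5 ⊕ E = 5.
P'[3]: D ⊕ D ⊕ D = D.
P'[4]: 2 ⊕ 3 ⊕ 6 = 7.
P'[5]: A ⊕ 4 ⊕ F = 1.
P'[6]: 3 ⊕ C ⊕ D = 2.

P'[1] = A, P'[2] = 5, P'[3] = D, P'[4] = 7, P'[5] = 1, P'[6] = 2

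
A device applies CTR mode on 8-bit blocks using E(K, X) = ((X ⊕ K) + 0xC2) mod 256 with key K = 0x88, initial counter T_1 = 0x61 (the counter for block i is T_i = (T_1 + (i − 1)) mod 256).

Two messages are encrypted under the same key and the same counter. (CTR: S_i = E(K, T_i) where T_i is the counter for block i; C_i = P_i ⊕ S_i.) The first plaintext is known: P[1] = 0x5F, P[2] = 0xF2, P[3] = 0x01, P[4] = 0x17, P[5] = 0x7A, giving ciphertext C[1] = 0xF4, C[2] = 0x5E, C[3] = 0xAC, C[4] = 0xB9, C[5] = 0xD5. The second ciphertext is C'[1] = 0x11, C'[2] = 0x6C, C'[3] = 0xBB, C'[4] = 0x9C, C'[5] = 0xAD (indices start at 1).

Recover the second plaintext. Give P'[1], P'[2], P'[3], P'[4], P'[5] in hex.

In CTR with a reused counter, both messages share the same keystream S_i, so C_i ⊕ C'_i = P_i ⊕ P'_i and thus P'_i = P_i ⊕ C_i ⊕ C'_i.
P'[1]: 0x5F ⊕ 0xF4 ⊕ 0x11 = 0xBA.
P'[2]: 0xF2 ⊕ 0x5E ⊕ 0x6C = 0xC0.
P'[3]: 0x01 ⊕ 0xAC ⊕ 0xBB = 0x16.
P'[4]: 0x17 ⊕ 0xB9 ⊕ 0x9C = 0x32.
P'[5]: 0x7A ⊕ 0xD5 ⊕ 0xAD = 0x02.

P'[1] = 0xBA, P'[2] = 0xC0, P'[3] = 0x16, P'[4] = 0x32, P'[5] = 0x02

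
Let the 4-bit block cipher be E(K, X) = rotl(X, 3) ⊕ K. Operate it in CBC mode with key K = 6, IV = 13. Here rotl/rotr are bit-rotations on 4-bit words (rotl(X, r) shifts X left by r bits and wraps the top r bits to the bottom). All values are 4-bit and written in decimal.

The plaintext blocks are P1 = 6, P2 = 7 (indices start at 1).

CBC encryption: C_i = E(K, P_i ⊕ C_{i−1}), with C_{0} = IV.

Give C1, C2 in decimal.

C1 = 11, C2 = 0

C1: P1 ⊕ 13 = 11; E(K, 11) = 11.
C2: P2 ⊕ 11 = 12; E(K, 12) = 0.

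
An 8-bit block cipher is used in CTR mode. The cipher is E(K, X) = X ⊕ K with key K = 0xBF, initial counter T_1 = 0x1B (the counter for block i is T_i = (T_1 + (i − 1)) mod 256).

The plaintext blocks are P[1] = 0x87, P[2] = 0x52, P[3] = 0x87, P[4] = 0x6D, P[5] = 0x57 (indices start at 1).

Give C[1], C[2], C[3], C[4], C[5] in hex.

CTR encryption: S_i = E(K, T_i) where T_i is the counter for block i; C_i = P_i ⊕ S_i.
C[1]: T = 0x1B, S = E(K, T) = 0xA4; 0x87 ⊕ 0xA4 = 0x23.
C[2]: T = 0x1C, S = E(K, T) = 0xA3; 0x52 ⊕ 0xA3 = 0xF1.
C[3]: T = 0x1D, S = E(K, T) = 0xA2; 0x87 ⊕ 0xA2 = 0x25.
C[4]: T = 0x1E, S = E(K, T) = 0xA1; 0x6D ⊕ 0xA1 = 0xCC.
C[5]: T = 0x1F, S = E(K, T) = 0xA0; 0x57 ⊕ 0xA0 = 0xF7.

C[1] = 0x23, C[2] = 0xF1, C[3] = 0x25, C[4] = 0xCC, C[5] = 0xF7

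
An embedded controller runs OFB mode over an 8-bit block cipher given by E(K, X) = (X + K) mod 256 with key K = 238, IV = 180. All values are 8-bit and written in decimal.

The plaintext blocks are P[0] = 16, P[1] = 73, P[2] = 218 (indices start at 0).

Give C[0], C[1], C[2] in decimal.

C[0] = 178, C[1] = 217, C[2] = 164

OFB encryption: S_i = E(K, S_{i−1}) with S_{−1} = IV; C_i = P_i ⊕ S_i.
C[0]: S = E(K, 180) = 162; 16 ⊕ 162 = 178.
C[1]: S = E(K, 162) = 144; 73 ⊕ 144 = 217.
C[2]: S = E(K, 144) = 126; 218 ⊕ 126 = 164.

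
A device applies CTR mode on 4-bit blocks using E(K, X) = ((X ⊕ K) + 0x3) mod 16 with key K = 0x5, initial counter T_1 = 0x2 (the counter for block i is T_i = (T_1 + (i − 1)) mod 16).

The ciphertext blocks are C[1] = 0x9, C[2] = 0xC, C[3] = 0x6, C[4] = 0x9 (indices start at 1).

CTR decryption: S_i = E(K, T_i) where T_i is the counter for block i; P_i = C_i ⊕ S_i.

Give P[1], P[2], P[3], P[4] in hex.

P[1] = 0x3, P[2] = 0x5, P[3] = 0x2, P[4] = 0xA

P[1]: T = 0x2, S = E(K, T) = 0xA; 0x9 ⊕ 0xA = 0x3.
P[2]: T = 0x3, S = E(K, T) = 0x9; 0xC ⊕ 0x9 = 0x5.
P[3]: T = 0x4, S = E(K, T) = 0x4; 0x6 ⊕ 0x4 = 0x2.
P[4]: T = 0x5, S = E(K, T) = 0x3; 0x9 ⊕ 0x3 = 0xA.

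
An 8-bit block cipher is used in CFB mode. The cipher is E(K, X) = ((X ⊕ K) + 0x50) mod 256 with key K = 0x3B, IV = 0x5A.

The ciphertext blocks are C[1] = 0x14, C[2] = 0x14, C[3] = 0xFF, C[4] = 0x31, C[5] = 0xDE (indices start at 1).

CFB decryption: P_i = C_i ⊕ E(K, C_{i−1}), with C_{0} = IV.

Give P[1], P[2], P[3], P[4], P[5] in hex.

P[1]: E(K, 0x5A) = 0xB1; 0x14 ⊕ 0xB1 = 0xA5.
P[2]: E(K, 0x14) = 0x7F; 0x14 ⊕ 0x7F = 0x6B.
P[3]: E(K, 0x14) = 0x7F; 0xFF ⊕ 0x7F = 0x80.
P[4]: E(K, 0xFF) = 0x14; 0x31 ⊕ 0x14 = 0x25.
P[5]: E(K, 0x31) = 0x5A; 0xDE ⊕ 0x5A = 0x84.

P[1] = 0xA5, P[2] = 0x6B, P[3] = 0x80, P[4] = 0x25, P[5] = 0x84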